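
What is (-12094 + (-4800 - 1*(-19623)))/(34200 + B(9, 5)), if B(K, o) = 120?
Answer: 2729/34320 ≈ 0.079516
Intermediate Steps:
(-12094 + (-4800 - 1*(-19623)))/(34200 + B(9, 5)) = (-12094 + (-4800 - 1*(-19623)))/(34200 + 120) = (-12094 + (-4800 + 19623))/34320 = (-12094 + 14823)*(1/34320) = 2729*(1/34320) = 2729/34320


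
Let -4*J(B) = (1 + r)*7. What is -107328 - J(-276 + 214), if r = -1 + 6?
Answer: -214635/2 ≈ -1.0732e+5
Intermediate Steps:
r = 5
J(B) = -21/2 (J(B) = -(1 + 5)*7/4 = -3*7/2 = -¼*42 = -21/2)
-107328 - J(-276 + 214) = -107328 - 1*(-21/2) = -107328 + 21/2 = -214635/2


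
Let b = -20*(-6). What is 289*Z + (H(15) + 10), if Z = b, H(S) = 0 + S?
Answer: 34705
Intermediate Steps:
H(S) = S
b = 120
Z = 120
289*Z + (H(15) + 10) = 289*120 + (15 + 10) = 34680 + 25 = 34705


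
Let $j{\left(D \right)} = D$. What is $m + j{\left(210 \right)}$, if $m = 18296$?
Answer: $18506$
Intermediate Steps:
$m + j{\left(210 \right)} = 18296 + 210 = 18506$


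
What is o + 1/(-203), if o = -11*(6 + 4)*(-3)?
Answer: 66989/203 ≈ 330.00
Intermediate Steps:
o = 330 (o = -11*10*(-3) = -110*(-3) = 330)
o + 1/(-203) = 330 + 1/(-203) = 330 - 1/203 = 66989/203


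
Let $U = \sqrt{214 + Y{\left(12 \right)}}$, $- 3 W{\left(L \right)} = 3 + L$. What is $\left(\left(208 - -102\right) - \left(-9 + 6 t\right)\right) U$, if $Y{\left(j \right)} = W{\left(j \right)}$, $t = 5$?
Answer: $289 \sqrt{209} \approx 4178.0$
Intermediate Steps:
$W{\left(L \right)} = -1 - \frac{L}{3}$ ($W{\left(L \right)} = - \frac{3 + L}{3} = -1 - \frac{L}{3}$)
$Y{\left(j \right)} = -1 - \frac{j}{3}$
$U = \sqrt{209}$ ($U = \sqrt{214 - 5} = \sqrt{209} \approx 14.457$)
$\left(\left(208 - -102\right) - \left(-9 + 6 t\right)\right) U = \left(\left(208 - -102\right) + \left(\left(-6\right) 5 + 9\right)\right) \sqrt{209} = \left(\left(208 + 102\right) + \left(-30 + 9\right)\right) \sqrt{209} = \left(310 - 21\right) \sqrt{209} = 289 \sqrt{209}$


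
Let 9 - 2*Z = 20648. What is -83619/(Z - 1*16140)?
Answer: 167238/52919 ≈ 3.1603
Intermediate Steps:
Z = -20639/2 (Z = 9/2 - ½*20648 = 9/2 - 10324 = -20639/2 ≈ -10320.)
-83619/(Z - 1*16140) = -83619/(-20639/2 - 1*16140) = -83619/(-20639/2 - 16140) = -83619/(-52919/2) = -83619*(-2/52919) = 167238/52919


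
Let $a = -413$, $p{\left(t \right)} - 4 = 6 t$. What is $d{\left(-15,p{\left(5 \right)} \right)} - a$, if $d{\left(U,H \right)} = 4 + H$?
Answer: $451$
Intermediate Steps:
$p{\left(t \right)} = 4 + 6 t$
$d{\left(-15,p{\left(5 \right)} \right)} - a = \left(4 + \left(4 + 6 \cdot 5\right)\right) - -413 = \left(4 + \left(4 + 30\right)\right) + 413 = \left(4 + 34\right) + 413 = 38 + 413 = 451$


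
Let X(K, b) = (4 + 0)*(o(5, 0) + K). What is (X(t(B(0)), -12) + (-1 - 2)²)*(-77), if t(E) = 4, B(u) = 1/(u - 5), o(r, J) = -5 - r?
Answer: 1155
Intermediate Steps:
B(u) = 1/(-5 + u)
X(K, b) = -40 + 4*K (X(K, b) = (4 + 0)*((-5 - 1*5) + K) = 4*((-5 - 5) + K) = 4*(-10 + K) = -40 + 4*K)
(X(t(B(0)), -12) + (-1 - 2)²)*(-77) = ((-40 + 4*4) + (-1 - 2)²)*(-77) = ((-40 + 16) + (-3)²)*(-77) = (-24 + 9)*(-77) = -15*(-77) = 1155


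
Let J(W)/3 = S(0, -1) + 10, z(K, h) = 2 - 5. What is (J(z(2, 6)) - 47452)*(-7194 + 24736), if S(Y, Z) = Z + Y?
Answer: -831929350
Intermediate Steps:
S(Y, Z) = Y + Z
z(K, h) = -3
J(W) = 27 (J(W) = 3*((0 - 1) + 10) = 3*(-1 + 10) = 3*9 = 27)
(J(z(2, 6)) - 47452)*(-7194 + 24736) = (27 - 47452)*(-7194 + 24736) = -47425*17542 = -831929350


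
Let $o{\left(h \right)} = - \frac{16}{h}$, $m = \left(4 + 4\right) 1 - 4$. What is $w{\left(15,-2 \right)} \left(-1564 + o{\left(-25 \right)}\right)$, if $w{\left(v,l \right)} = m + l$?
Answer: $- \frac{78168}{25} \approx -3126.7$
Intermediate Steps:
$m = 4$ ($m = 8 \cdot 1 - 4 = 8 - 4 = 4$)
$w{\left(v,l \right)} = 4 + l$
$w{\left(15,-2 \right)} \left(-1564 + o{\left(-25 \right)}\right) = \left(4 - 2\right) \left(-1564 - \frac{16}{-25}\right) = 2 \left(-1564 - - \frac{16}{25}\right) = 2 \left(-1564 + \frac{16}{25}\right) = 2 \left(- \frac{39084}{25}\right) = - \frac{78168}{25}$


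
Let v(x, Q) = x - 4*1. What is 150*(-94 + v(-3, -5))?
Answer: -15150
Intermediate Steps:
v(x, Q) = -4 + x (v(x, Q) = x - 4 = -4 + x)
150*(-94 + v(-3, -5)) = 150*(-94 + (-4 - 3)) = 150*(-94 - 7) = 150*(-101) = -15150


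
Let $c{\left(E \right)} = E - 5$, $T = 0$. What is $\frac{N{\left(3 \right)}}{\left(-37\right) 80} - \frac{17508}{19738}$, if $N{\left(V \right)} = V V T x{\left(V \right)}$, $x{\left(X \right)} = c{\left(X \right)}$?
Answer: $- \frac{8754}{9869} \approx -0.88702$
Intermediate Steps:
$c{\left(E \right)} = -5 + E$ ($c{\left(E \right)} = E - 5 = -5 + E$)
$x{\left(X \right)} = -5 + X$
$N{\left(V \right)} = 0$ ($N{\left(V \right)} = V V 0 \left(-5 + V\right) = V^{2} \cdot 0 \left(-5 + V\right) = 0 \left(-5 + V\right) = 0$)
$\frac{N{\left(3 \right)}}{\left(-37\right) 80} - \frac{17508}{19738} = \frac{0}{\left(-37\right) 80} - \frac{17508}{19738} = \frac{0}{-2960} - \frac{8754}{9869} = 0 \left(- \frac{1}{2960}\right) - \frac{8754}{9869} = 0 - \frac{8754}{9869} = - \frac{8754}{9869}$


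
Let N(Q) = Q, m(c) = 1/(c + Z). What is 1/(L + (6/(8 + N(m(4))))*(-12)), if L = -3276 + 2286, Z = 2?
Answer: -49/48942 ≈ -0.0010012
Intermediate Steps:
m(c) = 1/(2 + c) (m(c) = 1/(c + 2) = 1/(2 + c))
L = -990
1/(L + (6/(8 + N(m(4))))*(-12)) = 1/(-990 + (6/(8 + 1/(2 + 4)))*(-12)) = 1/(-990 + (6/(8 + 1/6))*(-12)) = 1/(-990 + (6/(8 + ⅙))*(-12)) = 1/(-990 + (6/(49/6))*(-12)) = 1/(-990 + (6*(6/49))*(-12)) = 1/(-990 + (36/49)*(-12)) = 1/(-990 - 432/49) = 1/(-48942/49) = -49/48942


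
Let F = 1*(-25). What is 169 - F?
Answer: 194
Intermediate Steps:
F = -25
169 - F = 169 - 1*(-25) = 169 + 25 = 194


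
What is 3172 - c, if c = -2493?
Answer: 5665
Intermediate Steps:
3172 - c = 3172 - 1*(-2493) = 3172 + 2493 = 5665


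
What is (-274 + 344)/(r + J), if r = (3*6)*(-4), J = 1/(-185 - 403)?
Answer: -41160/42337 ≈ -0.97220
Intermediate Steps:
J = -1/588 (J = 1/(-588) = -1/588 ≈ -0.0017007)
r = -72 (r = 18*(-4) = -72)
(-274 + 344)/(r + J) = (-274 + 344)/(-72 - 1/588) = 70/(-42337/588) = 70*(-588/42337) = -41160/42337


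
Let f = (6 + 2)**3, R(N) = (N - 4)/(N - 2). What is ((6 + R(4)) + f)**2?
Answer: 268324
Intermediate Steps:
R(N) = (-4 + N)/(-2 + N)
f = 512 (f = 8**3 = 512)
((6 + R(4)) + f)**2 = ((6 + (-4 + 4)/(-2 + 4)) + 512)**2 = ((6 + 0/2) + 512)**2 = ((6 + (1/2)*0) + 512)**2 = ((6 + 0) + 512)**2 = (6 + 512)**2 = 518**2 = 268324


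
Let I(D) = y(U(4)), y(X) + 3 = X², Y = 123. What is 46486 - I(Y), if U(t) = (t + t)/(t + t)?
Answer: 46488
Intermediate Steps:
U(t) = 1 (U(t) = (2*t)/((2*t)) = (2*t)*(1/(2*t)) = 1)
y(X) = -3 + X²
I(D) = -2 (I(D) = -3 + 1² = -3 + 1 = -2)
46486 - I(Y) = 46486 - 1*(-2) = 46486 + 2 = 46488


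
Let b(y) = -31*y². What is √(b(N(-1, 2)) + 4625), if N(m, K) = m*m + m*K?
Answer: √4594 ≈ 67.779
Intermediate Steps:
N(m, K) = m² + K*m
√(b(N(-1, 2)) + 4625) = √(-31*(2 - 1)² + 4625) = √(-31*(-1*1)² + 4625) = √(-31*(-1)² + 4625) = √(-31*1 + 4625) = √(-31 + 4625) = √4594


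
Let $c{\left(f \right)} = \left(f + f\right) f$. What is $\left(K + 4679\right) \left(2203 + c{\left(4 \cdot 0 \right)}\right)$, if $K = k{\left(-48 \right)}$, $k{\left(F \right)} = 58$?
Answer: $10435611$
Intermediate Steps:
$K = 58$
$c{\left(f \right)} = 2 f^{2}$ ($c{\left(f \right)} = 2 f f = 2 f^{2}$)
$\left(K + 4679\right) \left(2203 + c{\left(4 \cdot 0 \right)}\right) = \left(58 + 4679\right) \left(2203 + 2 \left(4 \cdot 0\right)^{2}\right) = 4737 \left(2203 + 2 \cdot 0^{2}\right) = 4737 \left(2203 + 2 \cdot 0\right) = 4737 \left(2203 + 0\right) = 4737 \cdot 2203 = 10435611$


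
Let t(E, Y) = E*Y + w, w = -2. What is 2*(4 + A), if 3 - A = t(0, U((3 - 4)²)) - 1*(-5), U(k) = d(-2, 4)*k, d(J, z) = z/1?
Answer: 8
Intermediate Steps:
d(J, z) = z (d(J, z) = z*1 = z)
U(k) = 4*k
t(E, Y) = -2 + E*Y (t(E, Y) = E*Y - 2 = -2 + E*Y)
A = 0 (A = 3 - ((-2 + 0*(4*(3 - 4)²)) - 1*(-5)) = 3 - ((-2 + 0*(4*(-1)²)) + 5) = 3 - ((-2 + 0*(4*1)) + 5) = 3 - ((-2 + 0*4) + 5) = 3 - ((-2 + 0) + 5) = 3 - (-2 + 5) = 3 - 1*3 = 3 - 3 = 0)
2*(4 + A) = 2*(4 + 0) = 2*4 = 8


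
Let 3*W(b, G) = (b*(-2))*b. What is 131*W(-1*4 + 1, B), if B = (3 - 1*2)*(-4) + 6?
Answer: -786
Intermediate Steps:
B = 2 (B = (3 - 2)*(-4) + 6 = 1*(-4) + 6 = -4 + 6 = 2)
W(b, G) = -2*b²/3 (W(b, G) = ((b*(-2))*b)/3 = ((-2*b)*b)/3 = (-2*b²)/3 = -2*b²/3)
131*W(-1*4 + 1, B) = 131*(-2*(-1*4 + 1)²/3) = 131*(-2*(-4 + 1)²/3) = 131*(-⅔*(-3)²) = 131*(-⅔*9) = 131*(-6) = -786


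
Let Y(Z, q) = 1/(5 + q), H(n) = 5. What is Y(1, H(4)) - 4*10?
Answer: -399/10 ≈ -39.900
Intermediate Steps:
Y(1, H(4)) - 4*10 = 1/(5 + 5) - 4*10 = 1/10 - 40 = ⅒ - 40 = -399/10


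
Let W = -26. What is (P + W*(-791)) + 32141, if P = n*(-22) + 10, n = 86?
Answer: 50825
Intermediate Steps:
P = -1882 (P = 86*(-22) + 10 = -1892 + 10 = -1882)
(P + W*(-791)) + 32141 = (-1882 - 26*(-791)) + 32141 = (-1882 + 20566) + 32141 = 18684 + 32141 = 50825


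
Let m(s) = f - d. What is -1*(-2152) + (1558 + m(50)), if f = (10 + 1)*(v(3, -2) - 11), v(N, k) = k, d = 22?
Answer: 3545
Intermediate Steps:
f = -143 (f = (10 + 1)*(-2 - 11) = 11*(-13) = -143)
m(s) = -165 (m(s) = -143 - 1*22 = -143 - 22 = -165)
-1*(-2152) + (1558 + m(50)) = -1*(-2152) + (1558 - 165) = 2152 + 1393 = 3545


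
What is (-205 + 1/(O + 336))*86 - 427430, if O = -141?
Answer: -86786614/195 ≈ -4.4506e+5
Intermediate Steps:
(-205 + 1/(O + 336))*86 - 427430 = (-205 + 1/(-141 + 336))*86 - 427430 = (-205 + 1/195)*86 - 427430 = -39974/195*86 - 427430 = -3437764/195 - 427430 = -86786614/195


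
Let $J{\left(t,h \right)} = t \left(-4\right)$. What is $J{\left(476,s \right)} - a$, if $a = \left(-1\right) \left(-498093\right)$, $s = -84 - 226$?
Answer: $-499997$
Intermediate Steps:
$s = -310$ ($s = -84 - 226 = -310$)
$J{\left(t,h \right)} = - 4 t$
$a = 498093$
$J{\left(476,s \right)} - a = \left(-4\right) 476 - 498093 = -1904 - 498093 = -499997$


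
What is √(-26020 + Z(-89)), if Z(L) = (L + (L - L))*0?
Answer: 2*I*√6505 ≈ 161.31*I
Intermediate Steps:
Z(L) = 0 (Z(L) = (L + 0)*0 = L*0 = 0)
√(-26020 + Z(-89)) = √(-26020 + 0) = √(-26020) = 2*I*√6505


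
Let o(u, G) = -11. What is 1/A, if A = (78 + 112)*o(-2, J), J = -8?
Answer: -1/2090 ≈ -0.00047847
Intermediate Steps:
A = -2090 (A = (78 + 112)*(-11) = 190*(-11) = -2090)
1/A = 1/(-2090) = -1/2090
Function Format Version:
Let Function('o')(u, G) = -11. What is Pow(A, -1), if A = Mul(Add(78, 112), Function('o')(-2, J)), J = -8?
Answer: Rational(-1, 2090) ≈ -0.00047847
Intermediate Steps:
A = -2090 (A = Mul(Add(78, 112), -11) = Mul(190, -11) = -2090)
Pow(A, -1) = Pow(-2090, -1) = Rational(-1, 2090)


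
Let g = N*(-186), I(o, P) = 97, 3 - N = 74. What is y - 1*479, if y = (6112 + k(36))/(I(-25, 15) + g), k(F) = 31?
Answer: -6365994/13303 ≈ -478.54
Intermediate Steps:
N = -71 (N = 3 - 1*74 = 3 - 74 = -71)
g = 13206 (g = -71*(-186) = 13206)
y = 6143/13303 (y = (6112 + 31)/(97 + 13206) = 6143/13303 ≈ 0.46178)
y - 1*479 = 6143/13303 - 1*479 = 6143/13303 - 479 = -6365994/13303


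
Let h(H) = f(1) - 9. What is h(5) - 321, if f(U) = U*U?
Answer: -329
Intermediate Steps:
f(U) = U²
h(H) = -8 (h(H) = 1² - 9 = 1 - 9 = -8)
h(5) - 321 = -8 - 321 = -329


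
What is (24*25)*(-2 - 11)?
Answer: -7800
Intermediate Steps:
(24*25)*(-2 - 11) = 600*(-13) = -7800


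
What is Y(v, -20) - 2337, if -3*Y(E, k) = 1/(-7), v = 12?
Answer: -49076/21 ≈ -2337.0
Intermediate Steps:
Y(E, k) = 1/21 (Y(E, k) = -⅓/(-7) = -⅓*(-⅐) = 1/21)
Y(v, -20) - 2337 = 1/21 - 2337 = -49076/21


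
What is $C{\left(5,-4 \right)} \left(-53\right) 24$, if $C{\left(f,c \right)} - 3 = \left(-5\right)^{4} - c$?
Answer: $-803904$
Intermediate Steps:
$C{\left(f,c \right)} = 628 - c$ ($C{\left(f,c \right)} = 3 - \left(-625 + c\right) = 628 - c$)
$C{\left(5,-4 \right)} \left(-53\right) 24 = \left(628 - -4\right) \left(-53\right) 24 = \left(628 + 4\right) \left(-53\right) 24 = 632 \left(-53\right) 24 = \left(-33496\right) 24 = -803904$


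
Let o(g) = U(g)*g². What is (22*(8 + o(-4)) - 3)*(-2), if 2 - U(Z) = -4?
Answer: -4570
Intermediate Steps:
U(Z) = 6 (U(Z) = 2 - 1*(-4) = 2 + 4 = 6)
o(g) = 6*g²
(22*(8 + o(-4)) - 3)*(-2) = (22*(8 + 6*(-4)²) - 3)*(-2) = (22*(8 + 6*16) - 3)*(-2) = (22*(8 + 96) - 3)*(-2) = (22*104 - 3)*(-2) = (2288 - 3)*(-2) = 2285*(-2) = -4570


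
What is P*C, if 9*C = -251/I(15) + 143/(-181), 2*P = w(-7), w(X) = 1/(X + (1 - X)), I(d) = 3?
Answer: -22930/4887 ≈ -4.6920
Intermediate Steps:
w(X) = 1 (w(X) = 1/1 = 1)
P = ½ (P = (½)*1 = ½ ≈ 0.50000)
C = -45860/4887 (C = (-251/3 + 143/(-181))/9 = (-251*⅓ + 143*(-1/181))/9 = (-251/3 - 143/181)/9 = (⅑)*(-45860/543) = -45860/4887 ≈ -9.3841)
P*C = (½)*(-45860/4887) = -22930/4887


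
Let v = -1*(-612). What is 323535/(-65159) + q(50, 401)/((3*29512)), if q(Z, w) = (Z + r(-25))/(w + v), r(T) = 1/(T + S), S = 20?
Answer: -48361449911603/9739855246520 ≈ -4.9653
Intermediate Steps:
v = 612
r(T) = 1/(20 + T) (r(T) = 1/(T + 20) = 1/(20 + T))
q(Z, w) = (-⅕ + Z)/(612 + w) (q(Z, w) = (Z + 1/(20 - 25))/(w + 612) = (Z + 1/(-5))/(612 + w) = (Z - ⅕)/(612 + w) = (-⅕ + Z)/(612 + w))
323535/(-65159) + q(50, 401)/((3*29512)) = 323535/(-65159) + ((-⅕ + 50)/(612 + 401))/((3*29512)) = 323535*(-1/65159) + ((249/5)/1013)/88536 = -323535/65159 + ((1/1013)*(249/5))*(1/88536) = -323535/65159 + (249/5065)*(1/88536) = -323535/65159 + 83/149478280 = -48361449911603/9739855246520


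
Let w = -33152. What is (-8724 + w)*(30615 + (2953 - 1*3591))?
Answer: -1255316852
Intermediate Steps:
(-8724 + w)*(30615 + (2953 - 1*3591)) = (-8724 - 33152)*(30615 + (2953 - 1*3591)) = -41876*(30615 + (2953 - 3591)) = -41876*(30615 - 638) = -41876*29977 = -1255316852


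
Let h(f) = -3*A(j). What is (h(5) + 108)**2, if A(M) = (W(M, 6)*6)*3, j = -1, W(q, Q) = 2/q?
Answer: 46656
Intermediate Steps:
A(M) = 36/M (A(M) = ((2/M)*6)*3 = (12/M)*3 = 36/M)
h(f) = 108 (h(f) = -108/(-1) = -108*(-1) = -3*(-36) = 108)
(h(5) + 108)**2 = (108 + 108)**2 = 216**2 = 46656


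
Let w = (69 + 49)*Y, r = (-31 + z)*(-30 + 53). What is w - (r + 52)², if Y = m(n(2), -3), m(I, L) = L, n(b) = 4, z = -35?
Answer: -2149510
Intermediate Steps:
r = -1518 (r = (-31 - 35)*(-30 + 53) = -66*23 = -1518)
Y = -3
w = -354 (w = (69 + 49)*(-3) = 118*(-3) = -354)
w - (r + 52)² = -354 - (-1518 + 52)² = -354 - 1*(-1466)² = -354 - 1*2149156 = -354 - 2149156 = -2149510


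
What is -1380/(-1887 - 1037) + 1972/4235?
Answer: 2902607/3095785 ≈ 0.93760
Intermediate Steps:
-1380/(-1887 - 1037) + 1972/4235 = -1380/(-2924) + 1972*(1/4235) = -1380*(-1/2924) + 1972/4235 = 345/731 + 1972/4235 = 2902607/3095785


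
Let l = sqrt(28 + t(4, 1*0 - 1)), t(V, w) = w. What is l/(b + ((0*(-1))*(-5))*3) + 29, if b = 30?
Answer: 29 + sqrt(3)/10 ≈ 29.173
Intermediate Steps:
l = 3*sqrt(3) (l = sqrt(28 + (1*0 - 1)) = sqrt(28 + (0 - 1)) = sqrt(28 - 1) = sqrt(27) = 3*sqrt(3) ≈ 5.1962)
l/(b + ((0*(-1))*(-5))*3) + 29 = (3*sqrt(3))/(30 + ((0*(-1))*(-5))*3) + 29 = (3*sqrt(3))/(30 + (0*(-5))*3) + 29 = (3*sqrt(3))/(30 + 0*3) + 29 = (3*sqrt(3))/(30 + 0) + 29 = (3*sqrt(3))/30 + 29 = sqrt(3)/10 + 29 = 29 + sqrt(3)/10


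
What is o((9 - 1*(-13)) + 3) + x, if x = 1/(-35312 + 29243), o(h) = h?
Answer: 151724/6069 ≈ 25.000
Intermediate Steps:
x = -1/6069 (x = 1/(-6069) = -1/6069 ≈ -0.00016477)
o((9 - 1*(-13)) + 3) + x = ((9 - 1*(-13)) + 3) - 1/6069 = ((9 + 13) + 3) - 1/6069 = (22 + 3) - 1/6069 = 25 - 1/6069 = 151724/6069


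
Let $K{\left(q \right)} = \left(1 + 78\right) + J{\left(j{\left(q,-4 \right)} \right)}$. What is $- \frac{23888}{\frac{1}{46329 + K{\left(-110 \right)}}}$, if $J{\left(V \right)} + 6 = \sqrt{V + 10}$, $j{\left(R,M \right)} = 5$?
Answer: $-1108450976 - 23888 \sqrt{15} \approx -1.1085 \cdot 10^{9}$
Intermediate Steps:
$J{\left(V \right)} = -6 + \sqrt{10 + V}$ ($J{\left(V \right)} = -6 + \sqrt{V + 10} = -6 + \sqrt{10 + V}$)
$K{\left(q \right)} = 73 + \sqrt{15}$ ($K{\left(q \right)} = \left(1 + 78\right) - \left(6 - \sqrt{10 + 5}\right) = 79 - \left(6 - \sqrt{15}\right) = 73 + \sqrt{15}$)
$- \frac{23888}{\frac{1}{46329 + K{\left(-110 \right)}}} = - \frac{23888}{\frac{1}{46329 + \left(73 + \sqrt{15}\right)}} = - \frac{23888}{\frac{1}{46402 + \sqrt{15}}} = - 23888 \left(46402 + \sqrt{15}\right) = -1108450976 - 23888 \sqrt{15}$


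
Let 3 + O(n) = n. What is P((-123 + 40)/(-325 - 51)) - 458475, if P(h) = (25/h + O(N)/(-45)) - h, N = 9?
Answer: -214568466751/468120 ≈ -4.5836e+5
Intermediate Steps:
O(n) = -3 + n
P(h) = -2/15 - h + 25/h (P(h) = (25/h + (-3 + 9)/(-45)) - h = (25/h + 6*(-1/45)) - h = (25/h - 2/15) - h = (-2/15 + 25/h) - h = -2/15 - h + 25/h)
P((-123 + 40)/(-325 - 51)) - 458475 = (-2/15 - (-123 + 40)/(-325 - 51) + 25/(((-123 + 40)/(-325 - 51)))) - 458475 = (-2/15 - (-83)/(-376) + 25/((-83/(-376)))) - 458475 = (-2/15 - (-83)*(-1)/376 + 25/((-83*(-1/376)))) - 458475 = (-2/15 - 1*83/376 + 25/(83/376)) - 458475 = (-2/15 - 83/376 + 25*(376/83)) - 458475 = (-2/15 - 83/376 + 9400/83) - 458475 = 52850249/468120 - 458475 = -214568466751/468120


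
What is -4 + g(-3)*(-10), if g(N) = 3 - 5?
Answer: 16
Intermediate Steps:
g(N) = -2
-4 + g(-3)*(-10) = -4 - 2*(-10) = -4 + 20 = 16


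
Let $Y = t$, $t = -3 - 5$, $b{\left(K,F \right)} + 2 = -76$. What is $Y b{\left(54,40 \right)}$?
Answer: $624$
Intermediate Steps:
$b{\left(K,F \right)} = -78$ ($b{\left(K,F \right)} = -2 - 76 = -78$)
$t = -8$ ($t = -3 - 5 = -8$)
$Y = -8$
$Y b{\left(54,40 \right)} = \left(-8\right) \left(-78\right) = 624$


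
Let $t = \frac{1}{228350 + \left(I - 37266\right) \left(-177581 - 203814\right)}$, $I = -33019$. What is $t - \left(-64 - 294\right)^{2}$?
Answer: $- \frac{3435637996851699}{26806575925} \approx -1.2816 \cdot 10^{5}$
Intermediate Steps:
$t = \frac{1}{26806575925}$ ($t = \frac{1}{228350 + \left(-33019 - 37266\right) \left(-177581 - 203814\right)} = \frac{1}{228350 - -26806347575} = \frac{1}{228350 + 26806347575} = \frac{1}{26806575925} \approx 3.7304 \cdot 10^{-11}$)
$t - \left(-64 - 294\right)^{2} = \frac{1}{26806575925} - \left(-64 - 294\right)^{2} = \frac{1}{26806575925} - \left(-358\right)^{2} = \frac{1}{26806575925} - 128164 = - \frac{3435637996851699}{26806575925}$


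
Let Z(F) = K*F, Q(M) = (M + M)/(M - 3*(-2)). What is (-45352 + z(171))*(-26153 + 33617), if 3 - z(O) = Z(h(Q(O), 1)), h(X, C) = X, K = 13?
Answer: -19981672872/59 ≈ -3.3867e+8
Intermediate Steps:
Q(M) = 2*M/(6 + M) (Q(M) = (2*M)/(M + 6) = (2*M)/(6 + M) = 2*M/(6 + M))
Z(F) = 13*F
z(O) = 3 - 26*O/(6 + O) (z(O) = 3 - 13*2*O/(6 + O) = 3 - 26*O/(6 + O))
(-45352 + z(171))*(-26153 + 33617) = (-45352 + (18 - 23*171)/(6 + 171))*(-26153 + 33617) = (-45352 + (18 - 3933)/177)*7464 = (-45352 + (1/177)*(-3915))*7464 = (-45352 - 1305/59)*7464 = -2677073/59*7464 = -19981672872/59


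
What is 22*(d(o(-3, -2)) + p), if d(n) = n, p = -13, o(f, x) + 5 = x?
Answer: -440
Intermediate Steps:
o(f, x) = -5 + x
22*(d(o(-3, -2)) + p) = 22*((-5 - 2) - 13) = 22*(-7 - 13) = 22*(-20) = -440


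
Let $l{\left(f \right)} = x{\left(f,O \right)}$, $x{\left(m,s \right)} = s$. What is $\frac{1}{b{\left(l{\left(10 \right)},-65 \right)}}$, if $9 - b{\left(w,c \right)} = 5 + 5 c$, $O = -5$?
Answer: $\frac{1}{329} \approx 0.0030395$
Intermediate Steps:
$l{\left(f \right)} = -5$
$b{\left(w,c \right)} = 4 - 5 c$ ($b{\left(w,c \right)} = 9 - \left(5 + 5 c\right) = 4 - 5 c$)
$\frac{1}{b{\left(l{\left(10 \right)},-65 \right)}} = \frac{1}{4 - -325} = \frac{1}{4 + 325} = \frac{1}{329}$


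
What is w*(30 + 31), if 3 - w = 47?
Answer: -2684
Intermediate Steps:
w = -44 (w = 3 - 1*47 = 3 - 47 = -44)
w*(30 + 31) = -44*(30 + 31) = -44*61 = -2684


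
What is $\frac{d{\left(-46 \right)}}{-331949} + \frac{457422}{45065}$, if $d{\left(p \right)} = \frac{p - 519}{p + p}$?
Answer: $\frac{13969325882251}{1376253915020} \approx 10.15$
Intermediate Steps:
$d{\left(p \right)} = \frac{-519 + p}{2 p}$
$\frac{d{\left(-46 \right)}}{-331949} + \frac{457422}{45065} = \frac{\frac{1}{2} \frac{1}{-46} \left(-519 - 46\right)}{-331949} + \frac{457422}{45065} = \frac{1}{2} \left(- \frac{1}{46}\right) \left(-565\right) \left(- \frac{1}{331949}\right) + 457422 \cdot \frac{1}{45065} = \frac{565}{92} \left(- \frac{1}{331949}\right) + \frac{457422}{45065} = - \frac{565}{30539308} + \frac{457422}{45065} = \frac{13969325882251}{1376253915020}$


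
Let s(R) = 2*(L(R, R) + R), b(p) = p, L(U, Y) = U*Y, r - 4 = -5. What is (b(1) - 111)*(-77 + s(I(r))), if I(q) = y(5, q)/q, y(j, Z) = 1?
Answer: 8470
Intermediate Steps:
r = -1 (r = 4 - 5 = -1)
I(q) = 1/q
s(R) = 2*R + 2*R² (s(R) = 2*(R*R + R) = 2*(R² + R) = 2*(R + R²) = 2*R + 2*R²)
(b(1) - 111)*(-77 + s(I(r))) = (1 - 111)*(-77 + 2*(1 + 1/(-1))/(-1)) = -110*(-77 + 2*(-1)*(1 - 1)) = -110*(-77 + 2*(-1)*0) = -110*(-77 + 0) = -110*(-77) = 8470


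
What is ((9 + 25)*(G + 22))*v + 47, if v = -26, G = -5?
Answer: -14981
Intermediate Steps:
((9 + 25)*(G + 22))*v + 47 = ((9 + 25)*(-5 + 22))*(-26) + 47 = (34*17)*(-26) + 47 = 578*(-26) + 47 = -15028 + 47 = -14981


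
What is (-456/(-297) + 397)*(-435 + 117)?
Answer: -4182230/33 ≈ -1.2673e+5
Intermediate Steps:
(-456/(-297) + 397)*(-435 + 117) = (-456*(-1/297) + 397)*(-318) = (152/99 + 397)*(-318) = (39455/99)*(-318) = -4182230/33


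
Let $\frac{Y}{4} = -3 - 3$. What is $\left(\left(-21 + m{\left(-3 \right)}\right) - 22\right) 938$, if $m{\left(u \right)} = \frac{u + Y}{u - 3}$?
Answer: $-36113$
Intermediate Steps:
$Y = -24$ ($Y = 4 \left(-3 - 3\right) = 4 \left(-6\right) = -24$)
$m{\left(u \right)} = \frac{-24 + u}{-3 + u}$ ($m{\left(u \right)} = \frac{u - 24}{u - 3} = \frac{-24 + u}{-3 + u}$)
$\left(\left(-21 + m{\left(-3 \right)}\right) - 22\right) 938 = \left(\left(-21 + \frac{-24 - 3}{-3 - 3}\right) - 22\right) 938 = \left(\left(-21 + \frac{1}{-6} \left(-27\right)\right) - 22\right) 938 = \left(\left(-21 - - \frac{9}{2}\right) - 22\right) 938 = \left(\left(-21 + \frac{9}{2}\right) - 22\right) 938 = \left(- \frac{33}{2} - 22\right) 938 = \left(- \frac{77}{2}\right) 938 = -36113$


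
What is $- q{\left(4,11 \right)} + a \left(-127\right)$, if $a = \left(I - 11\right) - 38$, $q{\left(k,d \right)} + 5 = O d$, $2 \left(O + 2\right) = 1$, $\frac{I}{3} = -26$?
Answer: $\frac{32301}{2} \approx 16151.0$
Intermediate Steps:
$I = -78$ ($I = 3 \left(-26\right) = -78$)
$O = - \frac{3}{2}$ ($O = -2 + \frac{1}{2} \cdot 1 = -2 + \frac{1}{2} = - \frac{3}{2} \approx -1.5$)
$q{\left(k,d \right)} = -5 - \frac{3 d}{2}$
$a = -127$ ($a = \left(-78 - 11\right) - 38 = -89 - 38 = -127$)
$- q{\left(4,11 \right)} + a \left(-127\right) = - (-5 - \frac{33}{2}) - -16129 = - (-5 - \frac{33}{2}) + 16129 = \left(-1\right) \left(- \frac{43}{2}\right) + 16129 = \frac{43}{2} + 16129 = \frac{32301}{2}$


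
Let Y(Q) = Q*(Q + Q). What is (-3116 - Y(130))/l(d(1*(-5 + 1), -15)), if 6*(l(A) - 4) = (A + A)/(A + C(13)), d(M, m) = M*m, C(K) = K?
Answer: -673717/78 ≈ -8637.4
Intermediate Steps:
l(A) = 4 + A/(3*(13 + A)) (l(A) = 4 + ((A + A)/(A + 13))/6 = 4 + ((2*A)/(13 + A))/6 = 4 + (2*A/(13 + A))/6 = 4 + A/(3*(13 + A)))
Y(Q) = 2*Q² (Y(Q) = Q*(2*Q) = 2*Q²)
(-3116 - Y(130))/l(d(1*(-5 + 1), -15)) = (-3116 - 2*130²)/((13*(12 + (1*(-5 + 1))*(-15))/(3*(13 + (1*(-5 + 1))*(-15))))) = (-3116 - 2*16900)/((13*(12 + (1*(-4))*(-15))/(3*(13 + (1*(-4))*(-15))))) = (-3116 - 1*33800)/((13*(12 - 4*(-15))/(3*(13 - 4*(-15))))) = (-3116 - 33800)/((13*(12 + 60)/(3*(13 + 60)))) = -36916/((13/3)*72/73) = -36916/((13/3)*(1/73)*72) = -36916/312/73 = -36916*73/312 = -673717/78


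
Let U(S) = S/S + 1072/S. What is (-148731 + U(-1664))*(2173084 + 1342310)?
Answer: -27188034345939/52 ≈ -5.2285e+11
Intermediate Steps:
U(S) = 1 + 1072/S
(-148731 + U(-1664))*(2173084 + 1342310) = (-148731 + (1072 - 1664)/(-1664))*(2173084 + 1342310) = (-148731 - 1/1664*(-592))*3515394 = (-148731 + 37/104)*3515394 = -15467987/104*3515394 = -27188034345939/52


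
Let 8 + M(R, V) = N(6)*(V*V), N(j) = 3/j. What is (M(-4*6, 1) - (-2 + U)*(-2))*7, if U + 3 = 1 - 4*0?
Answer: -217/2 ≈ -108.50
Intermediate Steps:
U = -2 (U = -3 + (1 - 4*0) = -3 + (1 + 0) = -3 + 1 = -2)
M(R, V) = -8 + V²/2 (M(R, V) = -8 + (3/6)*(V*V) = -8 + (3*(⅙))*V² = -8 + V²/2)
(M(-4*6, 1) - (-2 + U)*(-2))*7 = ((-8 + (½)*1²) - (-2 - 2)*(-2))*7 = ((-8 + (½)*1) - (-4)*(-2))*7 = ((-8 + ½) - 1*8)*7 = (-15/2 - 8)*7 = -31/2*7 = -217/2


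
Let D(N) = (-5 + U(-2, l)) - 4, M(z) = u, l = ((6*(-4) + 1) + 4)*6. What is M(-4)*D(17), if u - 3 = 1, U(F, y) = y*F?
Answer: 876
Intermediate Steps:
l = -114 (l = ((-24 + 1) + 4)*6 = (-23 + 4)*6 = -19*6 = -114)
U(F, y) = F*y
u = 4 (u = 3 + 1 = 4)
M(z) = 4
D(N) = 219 (D(N) = (-5 - 2*(-114)) - 4 = (-5 + 228) - 4 = 223 - 4 = 219)
M(-4)*D(17) = 4*219 = 876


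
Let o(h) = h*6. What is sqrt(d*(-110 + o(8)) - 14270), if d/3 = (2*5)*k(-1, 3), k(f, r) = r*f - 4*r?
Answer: sqrt(13630) ≈ 116.75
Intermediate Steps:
k(f, r) = -4*r + f*r (k(f, r) = f*r - 4*r = -4*r + f*r)
o(h) = 6*h
d = -450 (d = 3*((2*5)*(3*(-4 - 1))) = 3*(10*(3*(-5))) = 3*(10*(-15)) = 3*(-150) = -450)
sqrt(d*(-110 + o(8)) - 14270) = sqrt(-450*(-110 + 6*8) - 14270) = sqrt(-450*(-110 + 48) - 14270) = sqrt(-450*(-62) - 14270) = sqrt(27900 - 14270) = sqrt(13630)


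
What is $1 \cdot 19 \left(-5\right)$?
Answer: $-95$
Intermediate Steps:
$1 \cdot 19 \left(-5\right) = 19 \left(-5\right) = -95$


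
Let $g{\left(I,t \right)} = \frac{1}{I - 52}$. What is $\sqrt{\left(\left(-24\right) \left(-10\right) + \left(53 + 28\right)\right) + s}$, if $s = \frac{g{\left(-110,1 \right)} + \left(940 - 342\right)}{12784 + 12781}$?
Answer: $\frac{\sqrt{2719150675826}}{92034} \approx 17.917$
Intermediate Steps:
$g{\left(I,t \right)} = \frac{1}{-52 + I}$
$s = \frac{19375}{828306}$ ($s = \frac{\frac{1}{-52 - 110} + \left(940 - 342\right)}{12784 + 12781} = \frac{\frac{1}{-162} + 598}{25565} = \left(- \frac{1}{162} + 598\right) \frac{1}{25565} = \frac{96875}{162} \cdot \frac{1}{25565} = \frac{19375}{828306} \approx 0.023391$)
$\sqrt{\left(\left(-24\right) \left(-10\right) + \left(53 + 28\right)\right) + s} = \sqrt{\left(\left(-24\right) \left(-10\right) + \left(53 + 28\right)\right) + \frac{19375}{828306}} = \sqrt{\left(240 + 81\right) + \frac{19375}{828306}} = \sqrt{321 + \frac{19375}{828306}} = \sqrt{\frac{265905601}{828306}} = \frac{\sqrt{2719150675826}}{92034}$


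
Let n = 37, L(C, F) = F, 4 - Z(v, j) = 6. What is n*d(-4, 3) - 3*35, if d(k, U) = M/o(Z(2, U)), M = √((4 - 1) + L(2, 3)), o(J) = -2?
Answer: -105 - 37*√6/2 ≈ -150.32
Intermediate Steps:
Z(v, j) = -2 (Z(v, j) = 4 - 1*6 = 4 - 6 = -2)
M = √6 (M = √((4 - 1) + 3) = √(3 + 3) = √6 ≈ 2.4495)
d(k, U) = -√6/2 (d(k, U) = √6/(-2) = √6*(-½) = -√6/2)
n*d(-4, 3) - 3*35 = 37*(-√6/2) - 3*35 = -37*√6/2 - 105 = -105 - 37*√6/2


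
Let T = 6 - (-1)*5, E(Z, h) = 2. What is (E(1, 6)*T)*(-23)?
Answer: -506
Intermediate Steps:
T = 11 (T = 6 - 1*(-5) = 6 + 5 = 11)
(E(1, 6)*T)*(-23) = (2*11)*(-23) = 22*(-23) = -506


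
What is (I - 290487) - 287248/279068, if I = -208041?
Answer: -34780874788/69767 ≈ -4.9853e+5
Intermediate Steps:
(I - 290487) - 287248/279068 = (-208041 - 290487) - 287248/279068 = -498528 - 287248*1/279068 = -498528 - 71812/69767 = -34780874788/69767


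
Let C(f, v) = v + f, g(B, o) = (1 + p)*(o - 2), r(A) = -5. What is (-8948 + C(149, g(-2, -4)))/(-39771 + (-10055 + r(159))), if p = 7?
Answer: 8847/49831 ≈ 0.17754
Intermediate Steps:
g(B, o) = -16 + 8*o (g(B, o) = (1 + 7)*(o - 2) = 8*(-2 + o) = -16 + 8*o)
C(f, v) = f + v
(-8948 + C(149, g(-2, -4)))/(-39771 + (-10055 + r(159))) = (-8948 + (149 + (-16 + 8*(-4))))/(-39771 + (-10055 - 5)) = (-8948 + (149 + (-16 - 32)))/(-39771 - 10060) = (-8948 + (149 - 48))/(-49831) = (-8948 + 101)*(-1/49831) = -8847*(-1/49831) = 8847/49831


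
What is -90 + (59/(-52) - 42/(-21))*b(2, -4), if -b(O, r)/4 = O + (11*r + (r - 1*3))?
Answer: 1035/13 ≈ 79.615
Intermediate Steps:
b(O, r) = 12 - 48*r - 4*O (b(O, r) = -4*(O + (11*r + (r - 1*3))) = -4*(O + (11*r + (r - 3))) = -4*(O + (11*r + (-3 + r))) = -4*(O + (-3 + 12*r)) = -4*(-3 + O + 12*r) = 12 - 48*r - 4*O)
-90 + (59/(-52) - 42/(-21))*b(2, -4) = -90 + (59/(-52) - 42/(-21))*(12 - 48*(-4) - 4*2) = -90 + (59*(-1/52) - 42*(-1/21))*(12 + 192 - 8) = -90 + (-59/52 + 2)*196 = -90 + (45/52)*196 = -90 + 2205/13 = 1035/13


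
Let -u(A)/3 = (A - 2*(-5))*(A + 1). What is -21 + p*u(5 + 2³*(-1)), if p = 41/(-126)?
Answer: -104/3 ≈ -34.667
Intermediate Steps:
p = -41/126 (p = 41*(-1/126) = -41/126 ≈ -0.32540)
u(A) = -3*(1 + A)*(10 + A) (u(A) = -3*(A - 2*(-5))*(A + 1) = -3*(A + 10)*(1 + A) = -3*(10 + A)*(1 + A) = -3*(1 + A)*(10 + A))
-21 + p*u(5 + 2³*(-1)) = -21 - 41*(-30 - 33*(5 + 2³*(-1)) - 3*(5 + 2³*(-1))²)/126 = -21 - 41*(-30 - 33*(5 + 8*(-1)) - 3*(5 + 8*(-1))²)/126 = -21 - 41*(-30 - 33*(5 - 8) - 3*(5 - 8)²)/126 = -21 - 41*(-30 - 33*(-3) - 3*(-3)²)/126 = -21 - 41*(-30 + 99 - 3*9)/126 = -21 - 41*(-30 + 99 - 27)/126 = -21 - 41/126*42 = -21 - 41/3 = -104/3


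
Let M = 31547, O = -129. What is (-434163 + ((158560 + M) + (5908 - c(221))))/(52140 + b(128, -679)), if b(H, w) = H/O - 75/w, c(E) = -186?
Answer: -20843329542/4566917503 ≈ -4.5640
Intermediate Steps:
b(H, w) = -75/w - H/129 (b(H, w) = H/(-129) - 75/w = H*(-1/129) - 75/w = -H/129 - 75/w = -75/w - H/129)
(-434163 + ((158560 + M) + (5908 - c(221))))/(52140 + b(128, -679)) = (-434163 + ((158560 + 31547) + (5908 - 1*(-186))))/(52140 + (-75/(-679) - 1/129*128)) = (-434163 + (190107 + (5908 + 186)))/(52140 + (-75*(-1/679) - 128/129)) = (-434163 + (190107 + 6094))/(52140 + (75/679 - 128/129)) = (-434163 + 196201)/(52140 - 77237/87591) = -237962/4566917503/87591 = -237962*87591/4566917503 = -20843329542/4566917503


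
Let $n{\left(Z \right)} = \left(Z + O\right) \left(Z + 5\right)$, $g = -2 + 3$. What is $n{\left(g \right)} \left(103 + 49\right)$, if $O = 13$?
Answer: $12768$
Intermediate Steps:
$g = 1$
$n{\left(Z \right)} = \left(5 + Z\right) \left(13 + Z\right)$ ($n{\left(Z \right)} = \left(Z + 13\right) \left(Z + 5\right) = \left(13 + Z\right) \left(5 + Z\right) = \left(5 + Z\right) \left(13 + Z\right)$)
$n{\left(g \right)} \left(103 + 49\right) = \left(65 + 1^{2} + 18 \cdot 1\right) \left(103 + 49\right) = \left(65 + 1 + 18\right) 152 = 84 \cdot 152 = 12768$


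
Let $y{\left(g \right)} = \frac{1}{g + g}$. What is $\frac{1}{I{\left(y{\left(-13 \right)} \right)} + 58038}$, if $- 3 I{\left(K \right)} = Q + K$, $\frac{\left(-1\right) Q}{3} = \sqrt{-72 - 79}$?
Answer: $\frac{353103270}{20493413029909} - \frac{6084 i \sqrt{151}}{20493413029909} \approx 1.723 \cdot 10^{-5} - 3.6481 \cdot 10^{-9} i$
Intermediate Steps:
$y{\left(g \right)} = \frac{1}{2 g}$
$Q = - 3 i \sqrt{151}$ ($Q = - 3 \sqrt{-72 - 79} = - 3 \sqrt{-151} = - 3 i \sqrt{151} \approx - 36.865 i$)
$I{\left(K \right)} = - \frac{K}{3} + i \sqrt{151}$ ($I{\left(K \right)} = - \frac{- 3 i \sqrt{151} + K}{3} = - \frac{K - 3 i \sqrt{151}}{3} = - \frac{K}{3} + i \sqrt{151}$)
$\frac{1}{I{\left(y{\left(-13 \right)} \right)} + 58038} = \frac{1}{\left(- \frac{\frac{1}{2} \frac{1}{-13}}{3} + i \sqrt{151}\right) + 58038} = \frac{1}{\left(- \frac{\frac{1}{2} \left(- \frac{1}{13}\right)}{3} + i \sqrt{151}\right) + 58038} = \frac{1}{\left(\left(- \frac{1}{3}\right) \left(- \frac{1}{26}\right) + i \sqrt{151}\right) + 58038} = \frac{1}{\left(\frac{1}{78} + i \sqrt{151}\right) + 58038} = \frac{1}{\frac{4526965}{78} + i \sqrt{151}}$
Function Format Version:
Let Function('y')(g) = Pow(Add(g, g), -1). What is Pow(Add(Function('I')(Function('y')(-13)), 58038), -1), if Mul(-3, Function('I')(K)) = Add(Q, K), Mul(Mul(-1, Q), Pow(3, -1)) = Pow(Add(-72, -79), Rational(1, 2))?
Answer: Add(Rational(353103270, 20493413029909), Mul(Rational(-6084, 20493413029909), I, Pow(151, Rational(1, 2)))) ≈ Add(1.7230e-5, Mul(-3.6481e-9, I))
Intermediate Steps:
Function('y')(g) = Mul(Rational(1, 2), Pow(g, -1)) (Function('y')(g) = Pow(Mul(2, g), -1) = Mul(Rational(1, 2), Pow(g, -1)))
Q = Mul(-3, I, Pow(151, Rational(1, 2))) (Q = Mul(-3, Pow(Add(-72, -79), Rational(1, 2))) = Mul(-3, Pow(-151, Rational(1, 2))) = Mul(-3, Mul(I, Pow(151, Rational(1, 2)))) = Mul(-3, I, Pow(151, Rational(1, 2))) ≈ Mul(-36.865, I))
Function('I')(K) = Add(Mul(Rational(-1, 3), K), Mul(I, Pow(151, Rational(1, 2)))) (Function('I')(K) = Mul(Rational(-1, 3), Add(Mul(-3, I, Pow(151, Rational(1, 2))), K)) = Mul(Rational(-1, 3), Add(K, Mul(-3, I, Pow(151, Rational(1, 2))))) = Add(Mul(Rational(-1, 3), K), Mul(I, Pow(151, Rational(1, 2)))))
Pow(Add(Function('I')(Function('y')(-13)), 58038), -1) = Pow(Add(Add(Mul(Rational(-1, 3), Mul(Rational(1, 2), Pow(-13, -1))), Mul(I, Pow(151, Rational(1, 2)))), 58038), -1) = Pow(Add(Add(Mul(Rational(-1, 3), Mul(Rational(1, 2), Rational(-1, 13))), Mul(I, Pow(151, Rational(1, 2)))), 58038), -1) = Pow(Add(Add(Mul(Rational(-1, 3), Rational(-1, 26)), Mul(I, Pow(151, Rational(1, 2)))), 58038), -1) = Pow(Add(Add(Rational(1, 78), Mul(I, Pow(151, Rational(1, 2)))), 58038), -1) = Pow(Add(Rational(4526965, 78), Mul(I, Pow(151, Rational(1, 2)))), -1)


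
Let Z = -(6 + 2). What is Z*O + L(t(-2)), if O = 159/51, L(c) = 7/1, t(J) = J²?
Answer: -305/17 ≈ -17.941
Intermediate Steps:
L(c) = 7 (L(c) = 7*1 = 7)
Z = -8 (Z = -1*8 = -8)
O = 53/17 (O = 159*(1/51) = 53/17 ≈ 3.1176)
Z*O + L(t(-2)) = -8*53/17 + 7 = -424/17 + 7 = -305/17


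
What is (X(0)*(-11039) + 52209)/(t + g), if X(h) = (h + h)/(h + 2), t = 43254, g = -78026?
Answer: -52209/34772 ≈ -1.5015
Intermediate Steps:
X(h) = 2*h/(2 + h) (X(h) = (2*h)/(2 + h) = 2*h/(2 + h))
(X(0)*(-11039) + 52209)/(t + g) = ((2*0/(2 + 0))*(-11039) + 52209)/(43254 - 78026) = ((2*0/2)*(-11039) + 52209)/(-34772) = ((2*0*(1/2))*(-11039) + 52209)*(-1/34772) = (0*(-11039) + 52209)*(-1/34772) = (0 + 52209)*(-1/34772) = 52209*(-1/34772) = -52209/34772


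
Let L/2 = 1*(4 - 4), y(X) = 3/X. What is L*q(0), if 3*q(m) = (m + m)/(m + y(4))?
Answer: 0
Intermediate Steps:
q(m) = 2*m/(3*(¾ + m)) (q(m) = ((m + m)/(m + 3/4))/3 = ((2*m)/(m + 3*(¼)))/3 = ((2*m)/(m + ¾))/3 = ((2*m)/(¾ + m))/3 = (2*m/(¾ + m))/3 = 2*m/(3*(¾ + m)))
L = 0 (L = 2*(1*(4 - 4)) = 2*(1*0) = 2*0 = 0)
L*q(0) = 0*((8/3)*0/(3 + 4*0)) = 0*((8/3)*0/(3 + 0)) = 0*((8/3)*0/3) = 0*((8/3)*0*(⅓)) = 0*0 = 0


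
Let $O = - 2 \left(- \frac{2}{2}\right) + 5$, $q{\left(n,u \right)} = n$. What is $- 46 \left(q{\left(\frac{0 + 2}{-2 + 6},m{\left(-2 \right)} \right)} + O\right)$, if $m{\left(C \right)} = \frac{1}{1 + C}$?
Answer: $-345$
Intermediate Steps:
$O = 7$ ($O = - 2 \left(\left(-2\right) \frac{1}{2}\right) + 5 = \left(-2\right) \left(-1\right) + 5 = 2 + 5 = 7$)
$- 46 \left(q{\left(\frac{0 + 2}{-2 + 6},m{\left(-2 \right)} \right)} + O\right) = - 46 \left(\frac{0 + 2}{-2 + 6} + 7\right) = - 46 \left(\frac{2}{4} + 7\right) = - 46 \left(2 \cdot \frac{1}{4} + 7\right) = - 46 \left(\frac{1}{2} + 7\right) = \left(-46\right) \frac{15}{2} = -345$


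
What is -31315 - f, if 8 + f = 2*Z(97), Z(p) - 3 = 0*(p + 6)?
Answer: -31313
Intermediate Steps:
Z(p) = 3 (Z(p) = 3 + 0*(p + 6) = 3 + 0*(6 + p) = 3 + 0 = 3)
f = -2 (f = -8 + 2*3 = -8 + 6 = -2)
-31315 - f = -31315 - 1*(-2) = -31315 + 2 = -31313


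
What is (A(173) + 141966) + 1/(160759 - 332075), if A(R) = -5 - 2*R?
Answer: 24260915339/171316 ≈ 1.4162e+5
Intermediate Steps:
(A(173) + 141966) + 1/(160759 - 332075) = ((-5 - 2*173) + 141966) + 1/(160759 - 332075) = ((-5 - 346) + 141966) + 1/(-171316) = (-351 + 141966) - 1/171316 = 141615 - 1/171316 = 24260915339/171316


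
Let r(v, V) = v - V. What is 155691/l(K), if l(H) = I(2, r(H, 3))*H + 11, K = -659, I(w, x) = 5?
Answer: -155691/3284 ≈ -47.409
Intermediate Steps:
l(H) = 11 + 5*H (l(H) = 5*H + 11 = 11 + 5*H)
155691/l(K) = 155691/(11 + 5*(-659)) = 155691/(11 - 3295) = 155691/(-3284) = 155691*(-1/3284) = -155691/3284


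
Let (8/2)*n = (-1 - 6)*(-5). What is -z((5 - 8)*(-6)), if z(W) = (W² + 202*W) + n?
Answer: -15875/4 ≈ -3968.8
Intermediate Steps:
n = 35/4 (n = ((-1 - 6)*(-5))/4 = (-7*(-5))/4 = (¼)*35 = 35/4 ≈ 8.7500)
z(W) = 35/4 + W² + 202*W (z(W) = (W² + 202*W) + 35/4 = 35/4 + W² + 202*W)
-z((5 - 8)*(-6)) = -(35/4 + ((5 - 8)*(-6))² + 202*((5 - 8)*(-6))) = -(35/4 + (-3*(-6))² + 202*(-3*(-6))) = -(35/4 + 18² + 202*18) = -(35/4 + 324 + 3636) = -1*15875/4 = -15875/4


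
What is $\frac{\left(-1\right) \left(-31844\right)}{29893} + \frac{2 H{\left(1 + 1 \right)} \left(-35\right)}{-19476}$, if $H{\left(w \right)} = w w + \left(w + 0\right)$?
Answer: $\frac{52729067}{48516339} \approx 1.0868$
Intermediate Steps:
$H{\left(w \right)} = w + w^{2}$ ($H{\left(w \right)} = w^{2} + w = w + w^{2}$)
$\frac{\left(-1\right) \left(-31844\right)}{29893} + \frac{2 H{\left(1 + 1 \right)} \left(-35\right)}{-19476} = \frac{\left(-1\right) \left(-31844\right)}{29893} + \frac{2 \left(1 + 1\right) \left(1 + \left(1 + 1\right)\right) \left(-35\right)}{-19476} = 31844 \cdot \frac{1}{29893} + 2 \cdot 2 \left(1 + 2\right) \left(-35\right) \left(- \frac{1}{19476}\right) = \frac{31844}{29893} + 2 \cdot 2 \cdot 3 \left(-35\right) \left(- \frac{1}{19476}\right) = \frac{31844}{29893} + 2 \cdot 6 \left(-35\right) \left(- \frac{1}{19476}\right) = \frac{31844}{29893} + 12 \left(-35\right) \left(- \frac{1}{19476}\right) = \frac{31844}{29893} - - \frac{35}{1623} = \frac{31844}{29893} + \frac{35}{1623} = \frac{52729067}{48516339}$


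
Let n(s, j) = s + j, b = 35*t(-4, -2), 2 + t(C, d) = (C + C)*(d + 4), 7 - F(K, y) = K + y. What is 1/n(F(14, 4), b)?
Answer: -1/641 ≈ -0.0015601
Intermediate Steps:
F(K, y) = 7 - K - y (F(K, y) = 7 - (K + y) = 7 + (-K - y) = 7 - K - y)
t(C, d) = -2 + 2*C*(4 + d) (t(C, d) = -2 + (C + C)*(d + 4) = -2 + (2*C)*(4 + d) = -2 + 2*C*(4 + d))
b = -630 (b = 35*(-2 + 8*(-4) + 2*(-4)*(-2)) = 35*(-2 - 32 + 16) = 35*(-18) = -630)
n(s, j) = j + s
1/n(F(14, 4), b) = 1/(-630 + (7 - 1*14 - 1*4)) = 1/(-630 + (7 - 14 - 4)) = 1/(-630 - 11) = 1/(-641) = -1/641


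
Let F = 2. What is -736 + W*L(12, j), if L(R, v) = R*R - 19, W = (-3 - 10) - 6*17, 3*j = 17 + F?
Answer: -15111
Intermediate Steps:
j = 19/3 (j = (17 + 2)/3 = (1/3)*19 = 19/3 ≈ 6.3333)
W = -115 (W = -13 - 102 = -115)
L(R, v) = -19 + R**2 (L(R, v) = R**2 - 19 = -19 + R**2)
-736 + W*L(12, j) = -736 - 115*(-19 + 12**2) = -736 - 115*(-19 + 144) = -736 - 115*125 = -736 - 14375 = -15111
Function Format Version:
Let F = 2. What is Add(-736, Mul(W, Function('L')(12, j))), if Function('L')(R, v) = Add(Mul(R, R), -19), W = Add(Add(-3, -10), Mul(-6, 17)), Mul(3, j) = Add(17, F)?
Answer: -15111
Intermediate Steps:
j = Rational(19, 3) (j = Mul(Rational(1, 3), Add(17, 2)) = Mul(Rational(1, 3), 19) = Rational(19, 3) ≈ 6.3333)
W = -115 (W = Add(-13, -102) = -115)
Function('L')(R, v) = Add(-19, Pow(R, 2)) (Function('L')(R, v) = Add(Pow(R, 2), -19) = Add(-19, Pow(R, 2)))
Add(-736, Mul(W, Function('L')(12, j))) = Add(-736, Mul(-115, Add(-19, Pow(12, 2)))) = Add(-736, Mul(-115, Add(-19, 144))) = Add(-736, Mul(-115, 125)) = Add(-736, -14375) = -15111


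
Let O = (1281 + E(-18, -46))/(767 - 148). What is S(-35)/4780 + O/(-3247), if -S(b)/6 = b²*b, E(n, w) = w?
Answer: 51703907095/960728854 ≈ 53.817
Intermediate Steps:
S(b) = -6*b³ (S(b) = -6*b²*b = -6*b³)
O = 1235/619 (O = (1281 - 46)/(767 - 148) = 1235/619 ≈ 1.9952)
S(-35)/4780 + O/(-3247) = -6*(-35)³/4780 + (1235/619)/(-3247) = -6*(-42875)*(1/4780) + (1235/619)*(-1/3247) = 257250*(1/4780) - 1235/2009893 = 25725/478 - 1235/2009893 = 51703907095/960728854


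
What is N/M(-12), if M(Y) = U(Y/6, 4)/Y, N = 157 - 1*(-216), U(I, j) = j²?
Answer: -1119/4 ≈ -279.75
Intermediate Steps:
N = 373 (N = 157 + 216 = 373)
M(Y) = 16/Y (M(Y) = 4²/Y = 16/Y)
N/M(-12) = 373/(16/(-12)) = 373/(16*(-1/12)) = 373/(-4/3) = -¾*373 = -1119/4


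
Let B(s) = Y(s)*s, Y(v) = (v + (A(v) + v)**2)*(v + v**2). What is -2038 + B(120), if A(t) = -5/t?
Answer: 25282224987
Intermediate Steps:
Y(v) = (v + v**2)*(v + (v - 5/v)**2) (Y(v) = (v + (-5/v + v)**2)*(v + v**2) = (v + (v - 5/v)**2)*(v + v**2) = (v + v**2)*(v + (v - 5/v)**2))
B(s) = s*(s**2 + s**3 + (-5 + s**2)**2 + (-5 + s**2)**2/s) (B(s) = (s**2 + s**3 + (-5 + s**2)**2 + (-5 + s**2)**2/s)*s = s*(s**2 + s**3 + (-5 + s**2)**2 + (-5 + s**2)**2/s))
-2038 + B(120) = -2038 + ((-5 + 120**2)**2 + 120*(-5 + 120**2)**2 + 120**3*(1 + 120)) = -2038 + ((-5 + 14400)**2 + 120*(-5 + 14400)**2 + 1728000*121) = -2038 + (14395**2 + 120*14395**2 + 209088000) = -2038 + (207216025 + 120*207216025 + 209088000) = -2038 + (207216025 + 24865923000 + 209088000) = -2038 + 25282227025 = 25282224987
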